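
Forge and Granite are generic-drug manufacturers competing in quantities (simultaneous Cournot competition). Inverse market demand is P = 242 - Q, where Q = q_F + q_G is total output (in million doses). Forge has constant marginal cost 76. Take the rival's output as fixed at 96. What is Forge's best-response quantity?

With the rival's output fixed at 96, Forge's profit is π_F = (242 - 96 - q_F)q_F - (76q_F) = (146 - q_F)q_F - (76q_F).
∂π_F/∂q_F = 70 - 2q_F = 0, so q_F = 35.

35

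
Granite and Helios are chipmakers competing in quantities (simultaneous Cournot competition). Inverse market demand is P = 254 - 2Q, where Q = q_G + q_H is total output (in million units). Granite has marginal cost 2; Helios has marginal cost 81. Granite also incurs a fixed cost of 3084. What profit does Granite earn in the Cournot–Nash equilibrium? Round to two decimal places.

Granite's profit: π_G = (254 - 2Q)q_G - (2q_G). Setting ∂π_G/∂q_G = 0: 252 - 4q_G - 2(q_H) = 0.
Helios's profit: π_H = (254 - 2Q)q_H - (81q_H). Setting ∂π_H/∂q_H = 0: 173 - 4q_H - 2(q_G) = 0.
So q_G = (252 - 2q_H)/4 and q_H = (173 - 2q_G)/4.
Substituting one into the other gives q_G = 331/6 and q_H = 47/3.
Price P = 254 - 2·(425/6) = 337/3.
Granite's profit: (337/3 - 2)·(331/6) - 3084 = 3002.7222.

3002.72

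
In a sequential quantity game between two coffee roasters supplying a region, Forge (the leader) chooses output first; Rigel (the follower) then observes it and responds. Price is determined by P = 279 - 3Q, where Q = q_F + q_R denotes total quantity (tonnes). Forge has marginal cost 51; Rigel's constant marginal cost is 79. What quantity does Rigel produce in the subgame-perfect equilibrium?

The follower Rigel best-responds to any q_F: π_R = (279 - 3Q)q_R - 79q_R.
∂π_R/∂q_R = 200 - 3q_F - 6q_R = 0 gives the reaction function q_R = (200 - 3q_F)/6.
Forge substitutes q_R(q_F) into its own profit: π_F = q_F(279 - 3q_F - (200 - 3q_F)/2) - 51q_F = (179 - (3/2)q_F)q_F - 51q_F.
The leader's first-order condition 128 - 3q_F = 0 yields q_F = 128/3.
Then q_R = (200 - 3·(128/3))/6 = 12.

12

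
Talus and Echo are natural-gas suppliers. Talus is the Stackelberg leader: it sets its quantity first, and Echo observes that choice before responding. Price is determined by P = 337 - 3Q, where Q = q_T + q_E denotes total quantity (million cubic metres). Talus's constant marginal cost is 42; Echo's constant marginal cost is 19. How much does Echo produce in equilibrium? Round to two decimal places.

30.33

Solve by backward induction. Given q_T, the follower Echo maximises π_E = (337 - 3q_T - 3q_E)q_E - 19q_E.
Follower FOC: 318 - 3q_T - 6q_E = 0, so q_E(q_T) = (318 - 3q_T)/6.
The leader anticipates this reaction. Substituting into P = 337 - 3Q gives P = 178 - (3/2)q_T, so π_T = (178 - (3/2)q_T)q_T - 42q_T.
The leader's first-order condition 136 - 3q_T = 0 yields q_T = 136/3.
Then q_E = (318 - 3·(136/3))/6 = 91/3.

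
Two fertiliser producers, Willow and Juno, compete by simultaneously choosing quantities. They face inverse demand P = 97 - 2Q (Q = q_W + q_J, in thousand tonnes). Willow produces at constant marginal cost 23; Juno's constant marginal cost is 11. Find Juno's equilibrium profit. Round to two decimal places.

533.56

Willow's profit: π_W = (97 - 2Q)q_W - (23q_W). Setting ∂π_W/∂q_W = 0: 74 - 4q_W - 2(q_J) = 0.
Juno's profit: π_J = (97 - 2Q)q_J - (11q_J). Setting ∂π_J/∂q_J = 0: 86 - 4q_J - 2(q_W) = 0.
Best responses: q_W = (74 - 2q_J)/4, q_J = (86 - 2q_W)/4.
Substituting one into the other gives q_W = 31/3 and q_J = 49/3.
Price P = 97 - 2·(80/3) = 131/3.
Juno's profit: (131/3 - 11)·(49/3) = 533.5556.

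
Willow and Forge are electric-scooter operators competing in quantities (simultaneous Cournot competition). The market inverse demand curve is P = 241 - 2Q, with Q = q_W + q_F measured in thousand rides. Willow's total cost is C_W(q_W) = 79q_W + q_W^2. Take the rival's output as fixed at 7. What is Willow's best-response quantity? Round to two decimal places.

24.67

With the rival's output fixed at 7, Willow's profit is π_W = (241 - 2·7 - 2q_W)q_W - (79q_W + q_W²) = (227 - 2q_W)q_W - (79q_W + q_W²).
∂π_W/∂q_W = 148 - 6q_W = 0, so q_W = 74/3.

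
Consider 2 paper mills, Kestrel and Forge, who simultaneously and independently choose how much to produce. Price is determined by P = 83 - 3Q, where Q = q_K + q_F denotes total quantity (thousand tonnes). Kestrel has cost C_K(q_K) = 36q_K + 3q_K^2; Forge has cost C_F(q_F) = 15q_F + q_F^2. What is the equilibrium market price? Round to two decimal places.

53.79

Kestrel's profit: π_K = (83 - 3Q)q_K - (36q_K + 3q_K²). Setting ∂π_K/∂q_K = 0: 47 - 12q_K - 3(q_F) = 0.
Forge's profit: π_F = (83 - 3Q)q_F - (15q_F + q_F²). Setting ∂π_F/∂q_F = 0: 68 - 8q_F - 3(q_K) = 0.
So q_K = (47 - 3q_F)/12 and q_F = (68 - 3q_K)/8.
Solving the pair: q_K = 172/87, q_F = 225/29.
Total output Q = 847/87, so price P = 83 - 3·(847/87) = 1560/29.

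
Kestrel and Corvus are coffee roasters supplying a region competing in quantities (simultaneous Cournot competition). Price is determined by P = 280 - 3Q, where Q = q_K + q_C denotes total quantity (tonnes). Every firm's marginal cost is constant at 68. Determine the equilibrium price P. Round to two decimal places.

A representative firm's profit is π_i = q_i(280 - 3Q) - 68q_i.
Setting ∂π_i/∂q_i = 0 with rivals' quantities fixed: 212 - 6q_i - 3q_j = 0.
With identical firms every q_j equals q_i, so q_j = q_i and 212 = 9q_i, giving q_i = 212/9.
Total output Q = 424/9, so price P = 280 - 3·(424/9) = 416/3.

138.67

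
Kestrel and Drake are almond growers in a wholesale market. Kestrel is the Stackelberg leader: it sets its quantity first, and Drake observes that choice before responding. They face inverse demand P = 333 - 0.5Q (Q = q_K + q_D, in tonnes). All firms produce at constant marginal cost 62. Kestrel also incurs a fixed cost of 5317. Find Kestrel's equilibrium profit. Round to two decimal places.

13043.25

The follower Drake best-responds to any q_K: π_D = (333 - 0.5Q)q_D - 62q_D.
∂π_D/∂q_D = 271 - (1/2)q_K - q_D = 0 gives the reaction function q_D = (271 - (1/2)q_K).
Kestrel substitutes q_D(q_K) into its own profit: π_K = q_K(333 - (1/2)q_K - (271 - (1/2)q_K)/2) - 62q_K = (395/2 - (1/4)q_K)q_K - 62q_K.
The leader's first-order condition 271/2 - (1/2)q_K = 0 yields q_K = 271.
Then q_D = (271 - (1/2)·271) = 271/2.
Price P = 333 - (1/2)·(813/2) = 519/4.
Kestrel's profit: (519/4 - 62)·271 - 5317 = 13043.2500.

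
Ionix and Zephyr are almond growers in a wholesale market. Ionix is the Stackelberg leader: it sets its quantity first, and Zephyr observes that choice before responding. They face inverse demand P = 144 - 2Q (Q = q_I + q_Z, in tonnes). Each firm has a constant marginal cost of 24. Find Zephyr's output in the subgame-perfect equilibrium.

15

Solve by backward induction. Given q_I, the follower Zephyr maximises π_Z = (144 - 2q_I - 2q_Z)q_Z - 24q_Z.
∂π_Z/∂q_Z = 120 - 2q_I - 4q_Z = 0 gives the reaction function q_Z = (120 - 2q_I)/4.
Ionix substitutes q_Z(q_I) into its own profit: π_I = q_I(144 - 2q_I - (120 - 2q_I)/2) - 24q_I = (84 - q_I)q_I - 24q_I.
Leader FOC: 60 - 2q_I = 0, so q_I = 30.
Then q_Z = (120 - 2·30)/4 = 15.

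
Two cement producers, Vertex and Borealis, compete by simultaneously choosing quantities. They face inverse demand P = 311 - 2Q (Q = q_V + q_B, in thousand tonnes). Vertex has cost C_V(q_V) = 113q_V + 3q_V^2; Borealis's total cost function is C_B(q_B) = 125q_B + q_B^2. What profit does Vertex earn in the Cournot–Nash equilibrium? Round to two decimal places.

Vertex's profit: π_V = (311 - 2Q)q_V - (113q_V + 3q_V²). Setting ∂π_V/∂q_V = 0: 198 - 10q_V - 2(q_B) = 0.
Borealis's first-order condition: 186 - 6q_B - 2(q_V) = 0.
Best responses: q_V = (198 - 2q_B)/10, q_B = (186 - 2q_V)/6.
Substituting one into the other gives q_V = 102/7 and q_B = 183/7.
Price P = 311 - 2·(285/7) = 1607/7.
Vertex's profit: (1607/7)·(102/7) - 113·(102/7) - 3(102/7)² = 1061.6327.

1061.63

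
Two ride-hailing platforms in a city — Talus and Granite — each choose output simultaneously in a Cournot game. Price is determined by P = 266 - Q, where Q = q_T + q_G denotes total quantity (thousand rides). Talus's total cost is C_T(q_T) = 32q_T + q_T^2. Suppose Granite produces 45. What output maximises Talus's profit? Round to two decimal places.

47.25

With the rival's output fixed at 45, Talus's profit is π_T = (266 - 45 - q_T)q_T - (32q_T + q_T²) = (221 - q_T)q_T - (32q_T + q_T²).
∂π_T/∂q_T = 189 - 4q_T = 0, so q_T = 189/4.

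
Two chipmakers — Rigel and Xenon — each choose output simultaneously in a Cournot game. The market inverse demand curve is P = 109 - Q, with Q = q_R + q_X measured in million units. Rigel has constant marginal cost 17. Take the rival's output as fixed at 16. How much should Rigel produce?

With the rival's output fixed at 16, Rigel's profit is π_R = (109 - 16 - q_R)q_R - (17q_R) = (93 - q_R)q_R - (17q_R).
∂π_R/∂q_R = 76 - 2q_R = 0, so q_R = 38.

38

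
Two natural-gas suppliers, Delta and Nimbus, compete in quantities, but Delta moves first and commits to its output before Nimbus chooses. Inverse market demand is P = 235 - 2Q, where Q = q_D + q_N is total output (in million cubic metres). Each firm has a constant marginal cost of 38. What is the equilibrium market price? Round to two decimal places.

87.25

Solve by backward induction. Given q_D, the follower Nimbus maximises π_N = (235 - 2q_D - 2q_N)q_N - 38q_N.
Setting the follower's marginal profit to zero, 197 - 2q_D - 4q_N = 0, i.e. q_N = (197 - 2q_D)/4.
Delta substitutes q_N(q_D) into its own profit: π_D = q_D(235 - 2q_D - (197 - 2q_D)/2) - 38q_D = (273/2 - q_D)q_D - 38q_D.
The leader's first-order condition 197/2 - 2q_D = 0 yields q_D = 197/4.
Then q_N = (197 - 2·(197/4))/4 = 197/8.
Total output Q = 591/8, so price P = 235 - 2·(591/8) = 349/4.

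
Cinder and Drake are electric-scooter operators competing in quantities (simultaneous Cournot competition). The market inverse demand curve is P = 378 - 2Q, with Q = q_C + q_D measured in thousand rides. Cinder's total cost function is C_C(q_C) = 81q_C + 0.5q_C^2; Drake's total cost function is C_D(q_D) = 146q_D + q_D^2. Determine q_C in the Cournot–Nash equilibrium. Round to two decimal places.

Cinder's profit: π_C = (378 - 2Q)q_C - (81q_C + (1/2)q_C²). Setting ∂π_C/∂q_C = 0: 297 - 5q_C - 2(q_D) = 0.
Drake's first-order condition: 232 - 6q_D - 2(q_C) = 0.
Rearranging gives the reaction functions q_C = (297 - 2q_D)/5 and q_D = (232 - 2q_C)/6.
Solving the pair: q_C = 659/13, q_D = 283/13.

50.69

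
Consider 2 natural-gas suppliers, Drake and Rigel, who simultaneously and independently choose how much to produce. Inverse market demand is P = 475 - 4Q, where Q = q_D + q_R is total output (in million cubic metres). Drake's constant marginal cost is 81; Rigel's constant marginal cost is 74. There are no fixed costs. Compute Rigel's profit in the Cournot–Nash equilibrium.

4624

Drake's profit: π_D = (475 - 4Q)q_D - (81q_D). Setting ∂π_D/∂q_D = 0: 394 - 8q_D - 4(q_R) = 0.
Rigel's first-order condition: 401 - 8q_R - 4(q_D) = 0.
Best responses: q_D = (394 - 4q_R)/8, q_R = (401 - 4q_D)/8.
Substituting one into the other gives q_D = 129/4 and q_R = 34.
Price P = 475 - 4·(265/4) = 210.
Rigel's profit: (210 - 74)·34 = 4624.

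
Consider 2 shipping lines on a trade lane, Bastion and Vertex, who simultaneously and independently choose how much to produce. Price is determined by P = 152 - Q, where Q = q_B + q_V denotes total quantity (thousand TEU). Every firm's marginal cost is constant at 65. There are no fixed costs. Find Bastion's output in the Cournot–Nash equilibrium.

29

A representative firm's profit is π_i = q_i(152 - Q) - 65q_i.
First-order condition (treating rivals' output as given): 87 - 2q_i - q_j = 0.
With identical firms every q_j equals q_i, so q_j = q_i and 87 = 3q_i, giving q_i = 29.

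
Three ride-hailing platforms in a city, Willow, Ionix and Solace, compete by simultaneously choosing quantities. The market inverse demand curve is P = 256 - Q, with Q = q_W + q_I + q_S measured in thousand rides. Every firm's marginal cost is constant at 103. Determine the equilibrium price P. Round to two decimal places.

A representative firm's profit is π_i = q_i(256 - Q) - 103q_i.
Setting ∂π_i/∂q_i = 0 with rivals' quantities fixed: 153 - 2q_i - Σ_{j≠i} q_j = 0.
With identical firms every q_j equals q_i, so Σ_{j≠i} q_j = 2q_i and 153 = 4q_i, giving q_i = 153/4.
Total output Q = 459/4, so price P = 256 - 459/4 = 565/4.

141.25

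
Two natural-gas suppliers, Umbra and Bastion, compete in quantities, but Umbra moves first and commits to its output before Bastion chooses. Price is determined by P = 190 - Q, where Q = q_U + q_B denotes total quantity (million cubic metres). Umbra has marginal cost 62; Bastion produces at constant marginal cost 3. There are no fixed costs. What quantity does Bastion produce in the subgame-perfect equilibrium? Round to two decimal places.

Solve by backward induction. Given q_U, the follower Bastion maximises π_B = (190 - q_U - q_B)q_B - 3q_B.
Follower FOC: 187 - q_U - 2q_B = 0, so q_B(q_U) = (187 - q_U)/2.
The leader anticipates this reaction. Substituting into P = 190 - Q gives P = 193/2 - (1/2)q_U, so π_U = (193/2 - (1/2)q_U)q_U - 62q_U.
The leader's first-order condition 69/2 - q_U = 0 yields q_U = 69/2.
Then q_B = (187 - 69/2)/2 = 305/4.

76.25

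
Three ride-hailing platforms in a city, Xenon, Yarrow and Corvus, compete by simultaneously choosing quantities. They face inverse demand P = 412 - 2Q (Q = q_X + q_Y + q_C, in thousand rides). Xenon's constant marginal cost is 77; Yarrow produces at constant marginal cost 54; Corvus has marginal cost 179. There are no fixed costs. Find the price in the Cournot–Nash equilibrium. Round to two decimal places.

Xenon's profit: π_X = (412 - 2Q)q_X - (77q_X). Setting ∂π_X/∂q_X = 0: 335 - 4q_X - 2(q_Y + q_C) = 0.
Yarrow's profit: π_Y = (412 - 2Q)q_Y - (54q_Y). Setting ∂π_Y/∂q_Y = 0: 358 - 4q_Y - 2(q_X + q_C) = 0.
Corvus's first-order condition: 233 - 4q_C - 2(q_X + q_Y) = 0.
Adding the 3 conditions: 926 − 4Q − 4Q = 0, i.e. Q = 463/4.
Back-substituting: q_X = (335 − 463/2)/2 = 207/4, q_Y = (358 − 463/2)/2 = 253/4, q_C = (233 − 463/2)/2 = 3/4.
Total output Q = 463/4, so price P = 412 - 2·(463/4) = 361/2.

180.50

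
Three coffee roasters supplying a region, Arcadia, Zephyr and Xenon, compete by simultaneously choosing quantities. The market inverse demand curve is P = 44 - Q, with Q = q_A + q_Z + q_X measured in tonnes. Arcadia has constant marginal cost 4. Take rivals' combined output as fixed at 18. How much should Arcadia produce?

With rivals' combined output fixed at 18, Arcadia's profit is π_A = (44 - 18 - q_A)q_A - (4q_A) = (26 - q_A)q_A - (4q_A).
∂π_A/∂q_A = 22 - 2q_A = 0, so q_A = 11.

11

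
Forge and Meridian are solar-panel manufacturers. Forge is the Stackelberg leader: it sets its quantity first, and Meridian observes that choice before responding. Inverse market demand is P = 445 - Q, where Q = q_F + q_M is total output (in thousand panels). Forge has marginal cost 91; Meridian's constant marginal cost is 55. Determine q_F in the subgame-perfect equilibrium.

159

Solve by backward induction. Given q_F, the follower Meridian maximises π_M = (445 - q_F - q_M)q_M - 55q_M.
Follower FOC: 390 - q_F - 2q_M = 0, so q_M(q_F) = (390 - q_F)/2.
Forge substitutes q_M(q_F) into its own profit: π_F = q_F(445 - q_F - (390 - q_F)/2) - 91q_F = (250 - (1/2)q_F)q_F - 91q_F.
Maximising: ∂π_F/∂q_F = 159 - q_F = 0, giving q_F = 159.
Then q_M = (390 - 159)/2 = 231/2.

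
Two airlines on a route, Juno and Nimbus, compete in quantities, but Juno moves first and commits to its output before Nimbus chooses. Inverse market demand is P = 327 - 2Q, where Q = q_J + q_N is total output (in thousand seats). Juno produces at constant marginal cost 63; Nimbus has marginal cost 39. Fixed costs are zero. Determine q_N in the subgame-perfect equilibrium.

The follower Nimbus best-responds to any q_J: π_N = (327 - 2Q)q_N - 39q_N.
Setting the follower's marginal profit to zero, 288 - 2q_J - 4q_N = 0, i.e. q_N = (288 - 2q_J)/4.
Juno substitutes q_N(q_J) into its own profit: π_J = q_J(327 - 2q_J - (288 - 2q_J)/2) - 63q_J = (183 - q_J)q_J - 63q_J.
Leader FOC: 120 - 2q_J = 0, so q_J = 60.
Then q_N = (288 - 2·60)/4 = 42.

42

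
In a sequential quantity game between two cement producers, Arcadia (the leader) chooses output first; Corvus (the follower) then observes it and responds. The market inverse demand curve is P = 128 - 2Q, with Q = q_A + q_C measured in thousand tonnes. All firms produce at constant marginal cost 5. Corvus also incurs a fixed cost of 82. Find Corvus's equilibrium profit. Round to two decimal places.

390.78

Solve by backward induction. Given q_A, the follower Corvus maximises π_C = (128 - 2q_A - 2q_C)q_C - 5q_C.
Setting the follower's marginal profit to zero, 123 - 2q_A - 4q_C = 0, i.e. q_C = (123 - 2q_A)/4.
The leader anticipates this reaction. Substituting into P = 128 - 2Q gives P = 133/2 - q_A, so π_A = (133/2 - q_A)q_A - 5q_A.
Leader FOC: 123/2 - 2q_A = 0, so q_A = 123/4.
Then q_C = (123 - 2·(123/4))/4 = 123/8.
Price P = 128 - 2·(369/8) = 143/4.
Corvus's profit: (143/4 - 5)·(123/8) - 82 = 390.7813.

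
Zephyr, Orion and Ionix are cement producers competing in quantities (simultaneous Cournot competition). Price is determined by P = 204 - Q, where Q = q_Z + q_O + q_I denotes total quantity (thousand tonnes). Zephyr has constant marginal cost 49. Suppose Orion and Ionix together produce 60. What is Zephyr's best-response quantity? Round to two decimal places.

47.50

With rivals' combined output fixed at 60, Zephyr's profit is π_Z = (204 - 60 - q_Z)q_Z - (49q_Z) = (144 - q_Z)q_Z - (49q_Z).
∂π_Z/∂q_Z = 95 - 2q_Z = 0, so q_Z = 95/2.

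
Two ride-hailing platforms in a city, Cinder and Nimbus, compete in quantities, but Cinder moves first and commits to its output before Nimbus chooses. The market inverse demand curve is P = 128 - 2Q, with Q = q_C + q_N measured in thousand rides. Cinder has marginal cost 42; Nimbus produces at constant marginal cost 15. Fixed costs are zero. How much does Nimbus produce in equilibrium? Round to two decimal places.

The follower Nimbus best-responds to any q_C: π_N = (128 - 2Q)q_N - 15q_N.
∂π_N/∂q_N = 113 - 2q_C - 4q_N = 0 gives the reaction function q_N = (113 - 2q_C)/4.
The leader anticipates this reaction. Substituting into P = 128 - 2Q gives P = 143/2 - q_C, so π_C = (143/2 - q_C)q_C - 42q_C.
The leader's first-order condition 59/2 - 2q_C = 0 yields q_C = 59/4.
Then q_N = (113 - 2·(59/4))/4 = 167/8.

20.88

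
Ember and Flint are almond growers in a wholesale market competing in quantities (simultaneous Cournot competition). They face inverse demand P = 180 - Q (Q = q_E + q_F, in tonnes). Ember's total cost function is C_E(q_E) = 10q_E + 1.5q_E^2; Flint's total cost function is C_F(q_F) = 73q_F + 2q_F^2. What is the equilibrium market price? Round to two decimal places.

135.93

Ember's profit: π_E = (180 - Q)q_E - (10q_E + (3/2)q_E²). Setting ∂π_E/∂q_E = 0: 170 - 5q_E - (q_F) = 0.
Flint's first-order condition: 107 - 6q_F - (q_E) = 0.
Best responses: q_E = (170 - q_F)/5, q_F = (107 - q_E)/6.
Solving the pair: q_E = 913/29, q_F = 365/29.
Total output Q = 1278/29, so price P = 180 - 1278/29 = 135.9310.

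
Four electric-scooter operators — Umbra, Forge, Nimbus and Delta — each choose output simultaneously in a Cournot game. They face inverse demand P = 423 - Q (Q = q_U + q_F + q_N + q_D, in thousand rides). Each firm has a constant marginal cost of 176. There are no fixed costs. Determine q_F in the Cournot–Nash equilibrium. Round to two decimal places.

A representative firm's profit is π_i = q_i(423 - Q) - 176q_i.
First-order condition (treating rivals' output as given): 247 - 2q_i - Σ_{j≠i} q_j = 0.
By symmetry each firm produces the same amount; substituting Σ_{j≠i} q_j = 3q_i yields q_i = 247/5.

49.40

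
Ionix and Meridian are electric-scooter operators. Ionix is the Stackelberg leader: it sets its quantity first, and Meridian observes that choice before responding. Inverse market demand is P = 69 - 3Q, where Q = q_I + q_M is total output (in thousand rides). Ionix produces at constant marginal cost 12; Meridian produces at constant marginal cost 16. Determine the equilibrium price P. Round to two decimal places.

27.25

Solve by backward induction. Given q_I, the follower Meridian maximises π_M = (69 - 3q_I - 3q_M)q_M - 16q_M.
∂π_M/∂q_M = 53 - 3q_I - 6q_M = 0 gives the reaction function q_M = (53 - 3q_I)/6.
Ionix substitutes q_M(q_I) into its own profit: π_I = q_I(69 - 3q_I - (53 - 3q_I)/2) - 12q_I = (85/2 - (3/2)q_I)q_I - 12q_I.
Leader FOC: 61/2 - 3q_I = 0, so q_I = 61/6.
Then q_M = (53 - 3·(61/6))/6 = 15/4.
Total output Q = 167/12, so price P = 69 - 3·(167/12) = 109/4.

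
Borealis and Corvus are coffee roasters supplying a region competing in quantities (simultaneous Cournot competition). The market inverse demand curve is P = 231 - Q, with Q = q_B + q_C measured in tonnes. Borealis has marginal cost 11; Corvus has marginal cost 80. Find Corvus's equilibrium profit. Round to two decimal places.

747.11

Borealis's profit: π_B = (231 - Q)q_B - (11q_B). Setting ∂π_B/∂q_B = 0: 220 - 2q_B - (q_C) = 0.
Corvus's first-order condition: 151 - 2q_C - (q_B) = 0.
Best responses: q_B = (220 - q_C)/2, q_C = (151 - q_B)/2.
Solving the pair: q_B = 289/3, q_C = 82/3.
Price P = 231 - 371/3 = 322/3.
Corvus's profit: (322/3 - 80)·(82/3) = 747.1111.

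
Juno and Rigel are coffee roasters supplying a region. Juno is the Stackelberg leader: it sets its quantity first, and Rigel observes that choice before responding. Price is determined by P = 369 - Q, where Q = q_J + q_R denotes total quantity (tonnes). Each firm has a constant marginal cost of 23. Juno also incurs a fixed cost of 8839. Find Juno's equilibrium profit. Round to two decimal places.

Solve by backward induction. Given q_J, the follower Rigel maximises π_R = (369 - q_J - q_R)q_R - 23q_R.
∂π_R/∂q_R = 346 - q_J - 2q_R = 0 gives the reaction function q_R = (346 - q_J)/2.
Juno substitutes q_R(q_J) into its own profit: π_J = q_J(369 - q_J - (346 - q_J)/2) - 23q_J = (196 - (1/2)q_J)q_J - 23q_J.
The leader's first-order condition 173 - q_J = 0 yields q_J = 173.
Then q_R = (346 - 173)/2 = 173/2.
Price P = 369 - 519/2 = 219/2.
Juno's profit: (219/2 - 23)·173 - 8839 = 6125.5000.

6125.50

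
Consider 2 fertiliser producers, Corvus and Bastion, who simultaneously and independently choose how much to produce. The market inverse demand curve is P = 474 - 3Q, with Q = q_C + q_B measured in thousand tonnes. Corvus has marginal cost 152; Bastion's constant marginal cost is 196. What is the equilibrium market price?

274

Corvus's profit: π_C = (474 - 3Q)q_C - (152q_C). Setting ∂π_C/∂q_C = 0: 322 - 6q_C - 3(q_B) = 0.
Bastion's first-order condition: 278 - 6q_B - 3(q_C) = 0.
Best responses: q_C = (322 - 3q_B)/6, q_B = (278 - 3q_C)/6.
Substituting one into the other gives q_C = 122/3 and q_B = 26.
Total output Q = 200/3, so price P = 474 - 3·(200/3) = 274.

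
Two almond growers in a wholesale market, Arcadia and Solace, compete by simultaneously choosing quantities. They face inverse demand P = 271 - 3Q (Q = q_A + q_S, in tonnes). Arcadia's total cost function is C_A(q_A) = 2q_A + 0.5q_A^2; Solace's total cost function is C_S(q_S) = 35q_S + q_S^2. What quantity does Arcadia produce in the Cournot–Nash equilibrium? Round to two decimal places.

30.72

Arcadia's profit: π_A = (271 - 3Q)q_A - (2q_A + (1/2)q_A²). Setting ∂π_A/∂q_A = 0: 269 - 7q_A - 3(q_S) = 0.
Solace's first-order condition: 236 - 8q_S - 3(q_A) = 0.
Best responses: q_A = (269 - 3q_S)/7, q_S = (236 - 3q_A)/8.
Substituting one into the other gives q_A = 1444/47 and q_S = 845/47.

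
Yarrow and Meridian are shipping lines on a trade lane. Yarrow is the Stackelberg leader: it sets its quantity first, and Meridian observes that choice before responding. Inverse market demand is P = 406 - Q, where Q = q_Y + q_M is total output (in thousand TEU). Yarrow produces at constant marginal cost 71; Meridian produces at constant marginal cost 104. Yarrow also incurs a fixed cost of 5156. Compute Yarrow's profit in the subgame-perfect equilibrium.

The follower Meridian best-responds to any q_Y: π_M = (406 - Q)q_M - 104q_M.
Setting the follower's marginal profit to zero, 302 - q_Y - 2q_M = 0, i.e. q_M = (302 - q_Y)/2.
Yarrow substitutes q_M(q_Y) into its own profit: π_Y = q_Y(406 - q_Y - (302 - q_Y)/2) - 71q_Y = (255 - (1/2)q_Y)q_Y - 71q_Y.
Maximising: ∂π_Y/∂q_Y = 184 - q_Y = 0, giving q_Y = 184.
Then q_M = (302 - 184)/2 = 59.
Price P = 406 - 243 = 163.
Yarrow's profit: (163 - 71)·184 - 5156 = 11772.

11772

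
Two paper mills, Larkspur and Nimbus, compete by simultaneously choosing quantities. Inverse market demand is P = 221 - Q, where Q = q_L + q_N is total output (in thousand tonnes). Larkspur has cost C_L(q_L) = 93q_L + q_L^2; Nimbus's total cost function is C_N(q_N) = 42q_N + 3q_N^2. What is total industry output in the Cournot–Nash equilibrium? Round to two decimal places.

46.23

Larkspur's profit: π_L = (221 - Q)q_L - (93q_L + q_L²). Setting ∂π_L/∂q_L = 0: 128 - 4q_L - (q_N) = 0.
Nimbus's profit: π_N = (221 - Q)q_N - (42q_N + 3q_N²). Setting ∂π_N/∂q_N = 0: 179 - 8q_N - (q_L) = 0.
Rearranging gives the reaction functions q_L = (128 - q_N)/4 and q_N = (179 - q_L)/8.
Substituting one into the other gives q_L = 845/31 and q_N = 588/31.
Total output Q = 845/31 + 588/31 = 1433/31.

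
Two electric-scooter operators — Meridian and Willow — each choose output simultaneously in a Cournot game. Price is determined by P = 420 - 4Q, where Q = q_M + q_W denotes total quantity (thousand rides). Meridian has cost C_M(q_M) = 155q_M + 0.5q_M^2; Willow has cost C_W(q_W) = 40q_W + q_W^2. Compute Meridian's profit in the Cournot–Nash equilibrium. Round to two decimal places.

Meridian's profit: π_M = (420 - 4Q)q_M - (155q_M + (1/2)q_M²). Setting ∂π_M/∂q_M = 0: 265 - 9q_M - 4(q_W) = 0.
Willow's first-order condition: 380 - 10q_W - 4(q_M) = 0.
Best responses: q_M = (265 - 4q_W)/9, q_W = (380 - 4q_M)/10.
Solving the pair: q_M = 565/37, q_W = 1180/37.
Price P = 420 - 4·(1745/37) = 231.3514.
Meridian's profit: 231.3514·(565/37) - 155·(565/37) - (1/2)(565/37)² = 1049.3152.

1049.32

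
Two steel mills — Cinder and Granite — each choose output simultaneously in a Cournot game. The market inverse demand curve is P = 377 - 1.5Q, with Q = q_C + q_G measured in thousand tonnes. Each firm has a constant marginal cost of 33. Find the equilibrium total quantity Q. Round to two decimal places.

152.89

A representative firm's profit is π_i = q_i(377 - 1.5Q) - 33q_i.
First-order condition (treating rivals' output as given): 344 - 3q_i - (3/2)q_j = 0.
With identical firms every q_j equals q_i, so q_j = q_i and 344 = (9/2)q_i, giving q_i = 688/9.
Total output Q = 688/9 + 688/9 = 1376/9.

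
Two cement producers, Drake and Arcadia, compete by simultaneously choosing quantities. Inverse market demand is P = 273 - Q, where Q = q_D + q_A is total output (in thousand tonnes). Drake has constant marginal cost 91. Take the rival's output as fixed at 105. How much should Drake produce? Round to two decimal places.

38.50

With the rival's output fixed at 105, Drake's profit is π_D = (273 - 105 - q_D)q_D - (91q_D) = (168 - q_D)q_D - (91q_D).
∂π_D/∂q_D = 77 - 2q_D = 0, so q_D = 77/2.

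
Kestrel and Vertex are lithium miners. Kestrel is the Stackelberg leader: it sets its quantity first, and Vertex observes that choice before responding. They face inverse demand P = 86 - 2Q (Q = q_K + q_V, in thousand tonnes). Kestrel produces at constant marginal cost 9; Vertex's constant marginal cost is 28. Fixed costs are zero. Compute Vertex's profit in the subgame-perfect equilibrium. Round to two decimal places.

Solve by backward induction. Given q_K, the follower Vertex maximises π_V = (86 - 2q_K - 2q_V)q_V - 28q_V.
∂π_V/∂q_V = 58 - 2q_K - 4q_V = 0 gives the reaction function q_V = (58 - 2q_K)/4.
The leader anticipates this reaction. Substituting into P = 86 - 2Q gives P = 57 - q_K, so π_K = (57 - q_K)q_K - 9q_K.
Leader FOC: 48 - 2q_K = 0, so q_K = 24.
Then q_V = (58 - 2·24)/4 = 5/2.
Price P = 86 - 2·(53/2) = 33.
Vertex's profit: (33 - 28)·(5/2) = 25/2.

12.50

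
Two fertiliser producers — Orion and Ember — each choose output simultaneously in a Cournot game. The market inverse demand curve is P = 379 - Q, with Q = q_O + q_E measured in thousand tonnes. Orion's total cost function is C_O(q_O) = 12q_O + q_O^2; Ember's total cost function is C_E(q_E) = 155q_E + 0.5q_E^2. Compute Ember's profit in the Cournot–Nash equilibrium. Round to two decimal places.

Orion's profit: π_O = (379 - Q)q_O - (12q_O + q_O²). Setting ∂π_O/∂q_O = 0: 367 - 4q_O - (q_E) = 0.
Ember's first-order condition: 224 - 3q_E - (q_O) = 0.
Best responses: q_O = (367 - q_E)/4, q_E = (224 - q_O)/3.
Solving the pair: q_O = 877/11, q_E = 529/11.
Price P = 379 - 1406/11 = 251.1818.
Ember's profit: 251.1818·(529/11) - 155·(529/11) - (1/2)(529/11)² = 3469.1033.

3469.10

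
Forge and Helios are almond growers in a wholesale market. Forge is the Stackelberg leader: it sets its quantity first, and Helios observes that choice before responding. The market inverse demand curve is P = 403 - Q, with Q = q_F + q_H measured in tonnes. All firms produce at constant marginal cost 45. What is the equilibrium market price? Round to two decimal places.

The follower Helios best-responds to any q_F: π_H = (403 - Q)q_H - 45q_H.
Setting the follower's marginal profit to zero, 358 - q_F - 2q_H = 0, i.e. q_H = (358 - q_F)/2.
The leader anticipates this reaction. Substituting into P = 403 - Q gives P = 224 - (1/2)q_F, so π_F = (224 - (1/2)q_F)q_F - 45q_F.
Leader FOC: 179 - q_F = 0, so q_F = 179.
Then q_H = (358 - 179)/2 = 179/2.
Total output Q = 537/2, so price P = 403 - 537/2 = 269/2.

134.50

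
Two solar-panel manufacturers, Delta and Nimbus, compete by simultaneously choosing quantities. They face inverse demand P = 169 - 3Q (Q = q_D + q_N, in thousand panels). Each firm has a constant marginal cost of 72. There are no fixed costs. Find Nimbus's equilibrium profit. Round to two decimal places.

348.48

A representative firm's profit is π_i = q_i(169 - 3Q) - 72q_i.
Setting ∂π_i/∂q_i = 0 with rivals' quantities fixed: 97 - 6q_i - 3q_j = 0.
By symmetry each firm produces the same amount; substituting q_j = q_i yields q_i = 97/9.
Price P = 169 - 3·(194/9) = 313/3.
Nimbus's profit: (313/3 - 72)·(97/9) = 348.4815.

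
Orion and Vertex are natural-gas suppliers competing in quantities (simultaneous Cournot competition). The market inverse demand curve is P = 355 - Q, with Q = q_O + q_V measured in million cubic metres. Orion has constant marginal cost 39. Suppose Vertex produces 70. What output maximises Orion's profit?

With the rival's output fixed at 70, Orion's profit is π_O = (355 - 70 - q_O)q_O - (39q_O) = (285 - q_O)q_O - (39q_O).
∂π_O/∂q_O = 246 - 2q_O = 0, so q_O = 123.

123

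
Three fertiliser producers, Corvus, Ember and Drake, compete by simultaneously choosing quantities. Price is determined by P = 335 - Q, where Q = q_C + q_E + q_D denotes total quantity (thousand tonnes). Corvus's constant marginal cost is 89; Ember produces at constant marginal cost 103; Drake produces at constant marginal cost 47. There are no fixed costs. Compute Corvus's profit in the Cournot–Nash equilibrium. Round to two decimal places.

2970.25

Corvus's profit: π_C = (335 - Q)q_C - (89q_C). Setting ∂π_C/∂q_C = 0: 246 - 2q_C - (q_E + q_D) = 0.
Ember's first-order condition: 232 - 2q_E - (q_C + q_D) = 0.
Drake's first-order condition: 288 - 2q_D - (q_C + q_E) = 0.
Summing all 3 equations gives 766 − 4Q = 0, hence Q = 383/2.
Back-substituting: q_C = (246 − 383/2) = 109/2, q_E = (232 − 383/2) = 81/2, q_D = (288 − 383/2) = 193/2.
Price P = 335 - 383/2 = 287/2.
Corvus's profit: (287/2 - 89)·(109/2) = 2970.2500.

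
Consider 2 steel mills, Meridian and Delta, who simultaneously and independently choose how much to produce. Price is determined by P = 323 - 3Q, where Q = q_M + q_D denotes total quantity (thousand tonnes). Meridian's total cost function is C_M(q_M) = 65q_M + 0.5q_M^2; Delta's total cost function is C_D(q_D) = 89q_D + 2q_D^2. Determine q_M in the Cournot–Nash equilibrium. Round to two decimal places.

Meridian's profit: π_M = (323 - 3Q)q_M - (65q_M + (1/2)q_M²). Setting ∂π_M/∂q_M = 0: 258 - 7q_M - 3(q_D) = 0.
Delta's first-order condition: 234 - 10q_D - 3(q_M) = 0.
Best responses: q_M = (258 - 3q_D)/7, q_D = (234 - 3q_M)/10.
Solving the pair: q_M = 1878/61, q_D = 864/61.

30.79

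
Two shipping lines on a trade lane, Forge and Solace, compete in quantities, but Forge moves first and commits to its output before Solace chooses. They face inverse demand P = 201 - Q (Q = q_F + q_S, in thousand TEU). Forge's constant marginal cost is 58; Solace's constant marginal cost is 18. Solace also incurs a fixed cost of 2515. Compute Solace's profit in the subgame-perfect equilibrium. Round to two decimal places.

1808.06

Solve by backward induction. Given q_F, the follower Solace maximises π_S = (201 - q_F - q_S)q_S - 18q_S.
Follower FOC: 183 - q_F - 2q_S = 0, so q_S(q_F) = (183 - q_F)/2.
Forge substitutes q_S(q_F) into its own profit: π_F = q_F(201 - q_F - (183 - q_F)/2) - 58q_F = (219/2 - (1/2)q_F)q_F - 58q_F.
Leader FOC: 103/2 - q_F = 0, so q_F = 103/2.
Then q_S = (183 - 103/2)/2 = 263/4.
Price P = 201 - 469/4 = 335/4.
Solace's profit: (335/4 - 18)·(263/4) - 2515 = 1808.0625.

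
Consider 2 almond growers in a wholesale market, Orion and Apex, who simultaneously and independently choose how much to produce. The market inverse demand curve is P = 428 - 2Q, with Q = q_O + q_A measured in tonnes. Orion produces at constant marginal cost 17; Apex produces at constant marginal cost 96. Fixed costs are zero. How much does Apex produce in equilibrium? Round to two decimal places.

42.17

Orion's profit: π_O = (428 - 2Q)q_O - (17q_O). Setting ∂π_O/∂q_O = 0: 411 - 4q_O - 2(q_A) = 0.
Apex's profit: π_A = (428 - 2Q)q_A - (96q_A). Setting ∂π_A/∂q_A = 0: 332 - 4q_A - 2(q_O) = 0.
Best responses: q_O = (411 - 2q_A)/4, q_A = (332 - 2q_O)/4.
Substituting one into the other gives q_O = 245/3 and q_A = 253/6.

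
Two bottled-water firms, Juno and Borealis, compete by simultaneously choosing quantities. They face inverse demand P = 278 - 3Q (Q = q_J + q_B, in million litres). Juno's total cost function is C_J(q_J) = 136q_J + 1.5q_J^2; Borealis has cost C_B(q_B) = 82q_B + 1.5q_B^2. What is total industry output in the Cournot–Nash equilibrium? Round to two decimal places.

Juno's profit: π_J = (278 - 3Q)q_J - (136q_J + (3/2)q_J²). Setting ∂π_J/∂q_J = 0: 142 - 9q_J - 3(q_B) = 0.
Borealis's first-order condition: 196 - 9q_B - 3(q_J) = 0.
Rearranging gives the reaction functions q_J = (142 - 3q_B)/9 and q_B = (196 - 3q_J)/9.
Solving the pair: q_J = 115/12, q_B = 223/12.
Total output Q = 115/12 + 223/12 = 169/6.

28.17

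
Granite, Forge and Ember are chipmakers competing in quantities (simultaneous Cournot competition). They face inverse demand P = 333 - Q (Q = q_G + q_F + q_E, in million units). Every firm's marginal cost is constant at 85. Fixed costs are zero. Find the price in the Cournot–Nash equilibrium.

147

Each firm earns π_i = (333 - Q)q_i - 85q_i.
First-order condition (treating rivals' output as given): 248 - 2q_i - Σ_{j≠i} q_j = 0.
With identical firms every q_j equals q_i, so Σ_{j≠i} q_j = 2q_i and 248 = 4q_i, giving q_i = 62.
Total output Q = 186, so price P = 333 - 186 = 147.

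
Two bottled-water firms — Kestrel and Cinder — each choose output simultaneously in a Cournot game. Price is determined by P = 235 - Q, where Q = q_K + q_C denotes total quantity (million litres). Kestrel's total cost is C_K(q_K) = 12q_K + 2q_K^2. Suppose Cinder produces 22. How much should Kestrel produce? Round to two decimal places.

33.50

With the rival's output fixed at 22, Kestrel's profit is π_K = (235 - 22 - q_K)q_K - (12q_K + 2q_K²) = (213 - q_K)q_K - (12q_K + 2q_K²).
∂π_K/∂q_K = 201 - 6q_K = 0, so q_K = 67/2.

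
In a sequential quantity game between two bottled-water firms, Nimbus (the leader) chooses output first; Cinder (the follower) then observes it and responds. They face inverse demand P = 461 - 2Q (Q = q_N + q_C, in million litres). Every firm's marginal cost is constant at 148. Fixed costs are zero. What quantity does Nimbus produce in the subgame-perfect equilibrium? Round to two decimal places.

78.25

The follower Cinder best-responds to any q_N: π_C = (461 - 2Q)q_C - 148q_C.
∂π_C/∂q_C = 313 - 2q_N - 4q_C = 0 gives the reaction function q_C = (313 - 2q_N)/4.
The leader anticipates this reaction. Substituting into P = 461 - 2Q gives P = 609/2 - q_N, so π_N = (609/2 - q_N)q_N - 148q_N.
Maximising: ∂π_N/∂q_N = 313/2 - 2q_N = 0, giving q_N = 313/4.
Then q_C = (313 - 2·(313/4))/4 = 313/8.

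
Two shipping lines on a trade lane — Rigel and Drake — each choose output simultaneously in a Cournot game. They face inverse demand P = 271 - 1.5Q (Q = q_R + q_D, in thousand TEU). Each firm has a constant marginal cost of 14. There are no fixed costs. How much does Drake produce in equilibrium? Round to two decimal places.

Each firm earns π_i = (271 - 1.5Q)q_i - 14q_i.
Setting ∂π_i/∂q_i = 0 with rivals' quantities fixed: 257 - 3q_i - (3/2)q_j = 0.
By symmetry each firm produces the same amount; substituting q_j = q_i yields q_i = 257/(9/2) = 514/9.

57.11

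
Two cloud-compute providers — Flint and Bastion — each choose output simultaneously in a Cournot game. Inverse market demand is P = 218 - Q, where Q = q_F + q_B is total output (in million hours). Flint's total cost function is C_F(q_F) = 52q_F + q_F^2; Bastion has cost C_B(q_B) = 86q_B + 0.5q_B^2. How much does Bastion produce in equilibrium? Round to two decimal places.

32.91

Flint's profit: π_F = (218 - Q)q_F - (52q_F + q_F²). Setting ∂π_F/∂q_F = 0: 166 - 4q_F - (q_B) = 0.
Bastion's profit: π_B = (218 - Q)q_B - (86q_B + (1/2)q_B²). Setting ∂π_B/∂q_B = 0: 132 - 3q_B - (q_F) = 0.
So q_F = (166 - q_B)/4 and q_B = (132 - q_F)/3.
Solving the pair: q_F = 366/11, q_B = 362/11.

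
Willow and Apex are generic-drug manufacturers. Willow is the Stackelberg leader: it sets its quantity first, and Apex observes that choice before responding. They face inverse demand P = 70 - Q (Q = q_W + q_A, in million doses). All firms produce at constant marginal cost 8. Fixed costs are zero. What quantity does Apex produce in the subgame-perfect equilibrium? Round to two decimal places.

15.50

The follower Apex best-responds to any q_W: π_A = (70 - Q)q_A - 8q_A.
∂π_A/∂q_A = 62 - q_W - 2q_A = 0 gives the reaction function q_A = (62 - q_W)/2.
Willow substitutes q_A(q_W) into its own profit: π_W = q_W(70 - q_W - (62 - q_W)/2) - 8q_W = (39 - (1/2)q_W)q_W - 8q_W.
Maximising: ∂π_W/∂q_W = 31 - q_W = 0, giving q_W = 31.
Then q_A = (62 - 31)/2 = 31/2.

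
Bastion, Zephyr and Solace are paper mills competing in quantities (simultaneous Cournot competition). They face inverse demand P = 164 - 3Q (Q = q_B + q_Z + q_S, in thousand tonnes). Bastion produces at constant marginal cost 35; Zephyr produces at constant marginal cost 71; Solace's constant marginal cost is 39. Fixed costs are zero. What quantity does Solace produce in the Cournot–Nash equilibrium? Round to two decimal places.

Bastion's profit: π_B = (164 - 3Q)q_B - (35q_B). Setting ∂π_B/∂q_B = 0: 129 - 6q_B - 3(q_Z + q_S) = 0.
Zephyr's first-order condition: 93 - 6q_Z - 3(q_B + q_S) = 0.
Solace's first-order condition: 125 - 6q_S - 3(q_B + q_Z) = 0.
Adding the 3 first-order conditions: 347 − 12Q = 0, so Q = 347/12.
Back-substituting: q_B = (129 − 347/4)/3 = 169/12, q_Z = (93 − 347/4)/3 = 25/12, q_S = (125 − 347/4)/3 = 51/4.

12.75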